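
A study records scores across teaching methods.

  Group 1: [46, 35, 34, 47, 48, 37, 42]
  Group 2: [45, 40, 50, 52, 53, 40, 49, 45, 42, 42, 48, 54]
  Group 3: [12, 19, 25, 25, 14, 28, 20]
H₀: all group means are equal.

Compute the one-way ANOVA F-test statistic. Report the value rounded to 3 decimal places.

Group means [41.29, 46.67, 20.43], grand mean 38.154
SSB = Σnᵢ(x̄ᵢ−x̄)² = 3137.575; SSW = ΣΣ(x−x̄ᵢ)² = 703.810
MSB = 3137.575/2 = 1568.7875; MSW = 703.810/23 = 30.6004
F = MSB/MSW = 51.2669
df = (2, 23)

test statistic = 51.267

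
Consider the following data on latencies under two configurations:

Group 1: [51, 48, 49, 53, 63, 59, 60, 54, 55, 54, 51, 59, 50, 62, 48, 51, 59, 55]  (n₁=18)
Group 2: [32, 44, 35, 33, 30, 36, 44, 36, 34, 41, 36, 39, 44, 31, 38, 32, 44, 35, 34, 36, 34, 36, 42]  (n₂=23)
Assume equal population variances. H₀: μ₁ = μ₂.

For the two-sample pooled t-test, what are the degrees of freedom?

df = n₁ + n₂ − 2 = 18 + 23 − 2 = 39

degrees of freedom = 39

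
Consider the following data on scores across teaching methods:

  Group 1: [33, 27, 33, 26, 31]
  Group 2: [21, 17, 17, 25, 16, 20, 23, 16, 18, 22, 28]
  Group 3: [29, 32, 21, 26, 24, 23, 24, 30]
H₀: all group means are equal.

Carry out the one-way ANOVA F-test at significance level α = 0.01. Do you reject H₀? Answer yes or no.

Group means [30.00, 20.27, 26.12], grand mean 24.250
SSB = Σnᵢ(x̄ᵢ−x̄)² = 367.443; SSW = ΣΣ(x−x̄ᵢ)² = 303.057
MSB = 367.443/2 = 183.7216; MSW = 303.057/21 = 14.4313
F = MSB/MSW = 12.7308
df = (2, 21)
p-value (upper-tail) = 0.00024
At α=0.01: p < α → reject H₀

reject H₀: yes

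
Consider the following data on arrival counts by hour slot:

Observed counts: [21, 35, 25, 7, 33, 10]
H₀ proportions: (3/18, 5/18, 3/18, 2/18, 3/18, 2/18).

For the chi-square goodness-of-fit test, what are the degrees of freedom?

df = k − 1 = 6 − 1 = 5

degrees of freedom = 5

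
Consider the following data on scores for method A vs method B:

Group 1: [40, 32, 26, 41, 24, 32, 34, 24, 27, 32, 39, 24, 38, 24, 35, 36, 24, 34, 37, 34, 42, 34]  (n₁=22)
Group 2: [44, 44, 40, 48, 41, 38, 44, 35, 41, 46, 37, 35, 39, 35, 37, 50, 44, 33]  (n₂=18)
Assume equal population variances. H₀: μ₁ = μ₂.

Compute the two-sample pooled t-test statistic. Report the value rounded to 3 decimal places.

x̄₁=32.409, s₁=6.068, n₁=22
x̄₂=40.611, s₂=4.889, n₂=18
s_p² = [21·6.068² + 17·4.889²]/38 = 31.0420
SE = √(s_p²·(1/22+1/18)) = 1.7707
t = (32.409−40.611)/1.7707 = -4.6319
df = 38

test statistic = -4.632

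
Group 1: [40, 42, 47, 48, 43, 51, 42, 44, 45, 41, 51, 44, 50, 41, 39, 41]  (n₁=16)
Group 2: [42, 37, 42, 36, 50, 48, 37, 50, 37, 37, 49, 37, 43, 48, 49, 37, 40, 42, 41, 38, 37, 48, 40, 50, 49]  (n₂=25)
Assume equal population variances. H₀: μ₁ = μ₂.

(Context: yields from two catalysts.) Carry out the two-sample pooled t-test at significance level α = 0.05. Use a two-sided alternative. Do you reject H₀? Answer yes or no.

reject H₀: no

x̄₁=44.312, s₁=3.962, n₁=16
x̄₂=42.560, s₂=5.308, n₂=25
s_p² = [15·3.962² + 24·5.308²]/39 = 23.3743
SE = √(s_p²·(1/16+1/25)) = 1.5479
t = (44.312−42.560)/1.5479 = 1.1322
df = 39
p-value (two-sided) = 0.26446
At α=0.05: p ≥ α → fail to reject H₀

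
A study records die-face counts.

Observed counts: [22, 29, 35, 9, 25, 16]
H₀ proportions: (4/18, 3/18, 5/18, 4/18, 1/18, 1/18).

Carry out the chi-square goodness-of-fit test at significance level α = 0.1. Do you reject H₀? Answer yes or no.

n = 136; E_i = n·p_i = [30.22, 22.67, 37.78, 30.22, 7.56, 7.56]
χ² = (22−30.22)²/30.22 + (29−22.67)²/22.67 + (35−37.78)²/37.78 + (9−30.22)²/30.22 + (25−7.56)²/7.56 + (16−7.56)²/7.56 = 68.8272
df = 5
p-value (upper-tail) = 0.00000
At α=0.1: p < α → reject H₀

reject H₀: yes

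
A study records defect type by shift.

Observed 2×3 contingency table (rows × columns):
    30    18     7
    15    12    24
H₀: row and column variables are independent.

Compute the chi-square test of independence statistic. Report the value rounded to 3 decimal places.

Row totals [55, 51], col totals [45, 30, 31], n=106
χ² = (30−23.35)²/23.35 + (18−15.57)²/15.57 + (7−16.08)²/16.08 + (15−21.65)²/21.65 + (12−14.43)²/14.43 + (24−14.92)²/14.92 = 15.3936
df = 2

test statistic = 15.394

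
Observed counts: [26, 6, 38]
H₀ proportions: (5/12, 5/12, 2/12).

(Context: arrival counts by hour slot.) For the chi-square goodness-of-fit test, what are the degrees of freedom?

degrees of freedom = 2

df = k − 1 = 3 − 1 = 2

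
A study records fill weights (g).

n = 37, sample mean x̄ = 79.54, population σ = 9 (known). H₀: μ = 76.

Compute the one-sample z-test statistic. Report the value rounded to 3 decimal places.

SE = σ/√n = 9/√37 = 1.4796
z = (x̄−μ₀)/SE = (79.54−76)/1.4796 = 2.3926

test statistic = 2.393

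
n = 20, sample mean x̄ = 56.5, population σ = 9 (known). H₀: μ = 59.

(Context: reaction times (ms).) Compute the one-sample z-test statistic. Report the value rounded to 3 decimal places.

test statistic = -1.242

SE = σ/√n = 9/√20 = 2.0125
z = (x̄−μ₀)/SE = (56.5−59)/2.0125 = -1.2423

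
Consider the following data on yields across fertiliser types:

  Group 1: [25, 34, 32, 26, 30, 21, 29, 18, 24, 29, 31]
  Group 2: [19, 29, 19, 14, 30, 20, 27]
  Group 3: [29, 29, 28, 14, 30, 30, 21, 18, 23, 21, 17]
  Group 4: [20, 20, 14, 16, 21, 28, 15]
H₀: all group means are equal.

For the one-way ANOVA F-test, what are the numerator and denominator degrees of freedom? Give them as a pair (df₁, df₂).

degrees of freedom = [3, 32]

k = 4 groups, N = 36 total
df = (k−1, N−k) = (4−1, 36−4) = (3, 32)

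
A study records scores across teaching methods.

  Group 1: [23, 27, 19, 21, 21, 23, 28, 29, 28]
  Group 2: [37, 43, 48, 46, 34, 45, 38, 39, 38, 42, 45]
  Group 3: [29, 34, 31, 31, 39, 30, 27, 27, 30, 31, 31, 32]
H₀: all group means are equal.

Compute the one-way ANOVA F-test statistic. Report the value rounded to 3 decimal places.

Group means [24.33, 41.36, 31.00], grand mean 32.688
SSB = Σnᵢ(x̄ᵢ−x̄)² = 1490.330; SSW = ΣΣ(x−x̄ᵢ)² = 418.545
MSB = 1490.330/2 = 745.1648; MSW = 418.545/29 = 14.4326
F = MSB/MSW = 51.6307
df = (2, 29)

test statistic = 51.631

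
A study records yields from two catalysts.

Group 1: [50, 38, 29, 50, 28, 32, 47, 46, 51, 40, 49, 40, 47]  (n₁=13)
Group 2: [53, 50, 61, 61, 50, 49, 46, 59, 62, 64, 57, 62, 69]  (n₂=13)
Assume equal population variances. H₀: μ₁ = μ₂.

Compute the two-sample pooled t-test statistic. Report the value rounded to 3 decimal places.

x̄₁=42.077, s₁=8.231, n₁=13
x̄₂=57.154, s₂=6.938, n₂=13
s_p² = [12·8.231² + 12·6.938²]/24 = 57.9423
SE = √(s_p²·(1/13+1/13)) = 2.9857
t = (42.077−57.154)/2.9857 = -5.0498
df = 24

test statistic = -5.050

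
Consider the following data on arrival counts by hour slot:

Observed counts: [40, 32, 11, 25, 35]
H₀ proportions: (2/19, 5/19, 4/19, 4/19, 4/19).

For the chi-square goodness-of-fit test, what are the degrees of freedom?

df = k − 1 = 5 − 1 = 4

degrees of freedom = 4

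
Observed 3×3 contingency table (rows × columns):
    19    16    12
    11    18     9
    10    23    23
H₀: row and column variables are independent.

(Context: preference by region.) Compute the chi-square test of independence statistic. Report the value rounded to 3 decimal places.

test statistic = 8.447

Row totals [47, 38, 56], col totals [40, 57, 44], n=141
χ² = (19−13.33)²/13.33 + (16−19.00)²/19.00 + (12−14.67)²/14.67 + (11−10.78)²/10.78 + (18−15.36)²/15.36 + (9−11.86)²/11.86 + (10−15.89)²/15.89 + (23−22.64)²/22.64 + (23−17.48)²/17.48 = 8.4470
df = 4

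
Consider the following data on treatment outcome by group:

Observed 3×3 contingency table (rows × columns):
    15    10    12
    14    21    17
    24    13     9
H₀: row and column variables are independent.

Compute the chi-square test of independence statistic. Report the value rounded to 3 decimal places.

Row totals [37, 52, 46], col totals [53, 44, 38], n=135
χ² = (15−14.53)²/14.53 + (10−12.06)²/12.06 + (12−10.41)²/10.41 + (14−20.41)²/20.41 + (21−16.95)²/16.95 + (17−14.64)²/14.64 + (24−18.06)²/18.06 + (13−14.99)²/14.99 + (9−12.95)²/12.95 = 7.3972
df = 4

test statistic = 7.397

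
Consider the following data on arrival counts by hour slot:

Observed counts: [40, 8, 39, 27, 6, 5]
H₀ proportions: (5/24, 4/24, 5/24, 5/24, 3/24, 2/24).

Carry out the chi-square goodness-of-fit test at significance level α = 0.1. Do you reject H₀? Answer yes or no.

n = 125; E_i = n·p_i = [26.04, 20.83, 26.04, 26.04, 15.62, 10.42]
χ² = (40−26.04)²/26.04 + (8−20.83)²/20.83 + (39−26.04)²/26.04 + (27−26.04)²/26.04 + (6−15.62)²/15.62 + (5−10.42)²/10.42 = 30.6160
df = 5
p-value (upper-tail) = 0.00001
At α=0.1: p < α → reject H₀

reject H₀: yes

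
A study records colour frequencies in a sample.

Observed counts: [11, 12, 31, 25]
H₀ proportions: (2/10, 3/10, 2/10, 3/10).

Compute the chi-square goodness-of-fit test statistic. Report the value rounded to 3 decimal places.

test statistic = 21.928

n = 79; E_i = n·p_i = [15.80, 23.70, 15.80, 23.70]
χ² = (11−15.80)²/15.80 + (12−23.70)²/23.70 + (31−15.80)²/15.80 + (25−23.70)²/23.70 = 21.9283
df = 3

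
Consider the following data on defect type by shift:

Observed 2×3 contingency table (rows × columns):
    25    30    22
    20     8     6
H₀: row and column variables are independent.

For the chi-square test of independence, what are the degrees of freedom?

df = (r−1)(c−1) = (2−1)·(3−1) = 2

degrees of freedom = 2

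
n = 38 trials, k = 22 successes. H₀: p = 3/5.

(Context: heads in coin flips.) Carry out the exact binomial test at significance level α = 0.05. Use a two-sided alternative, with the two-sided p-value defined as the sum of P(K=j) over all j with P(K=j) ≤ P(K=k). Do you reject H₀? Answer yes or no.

reject H₀: no

Exact binomial: n=38, k=22, p₀=3/5=0.6000
P(X=j) = C(n,j)·p₀^j·(1−p₀)^(n−j); p = Σ P(X=j) over j with P(X=j) ≤ P(X=22)
p-value (two-sided) = 0.86881
At α=0.05: p ≥ α → fail to reject H₀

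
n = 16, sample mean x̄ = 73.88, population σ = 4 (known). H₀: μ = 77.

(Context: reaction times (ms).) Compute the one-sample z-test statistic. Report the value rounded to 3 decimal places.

SE = σ/√n = 4/√16 = 1.0000
z = (x̄−μ₀)/SE = (73.88−77)/1.0000 = -3.1200

test statistic = -3.120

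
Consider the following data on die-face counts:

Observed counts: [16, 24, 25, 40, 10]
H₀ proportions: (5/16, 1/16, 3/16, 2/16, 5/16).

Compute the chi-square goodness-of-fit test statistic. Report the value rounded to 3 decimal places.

n = 115; E_i = n·p_i = [35.94, 7.19, 21.56, 14.38, 35.94]
χ² = (16−35.94)²/35.94 + (24−7.19)²/7.19 + (25−21.56)²/21.56 + (40−14.38)²/14.38 + (10−35.94)²/35.94 = 115.3351
df = 4

test statistic = 115.335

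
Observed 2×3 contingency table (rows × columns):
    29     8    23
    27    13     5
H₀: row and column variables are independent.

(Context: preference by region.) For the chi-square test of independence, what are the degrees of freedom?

degrees of freedom = 2

df = (r−1)(c−1) = (2−1)·(3−1) = 2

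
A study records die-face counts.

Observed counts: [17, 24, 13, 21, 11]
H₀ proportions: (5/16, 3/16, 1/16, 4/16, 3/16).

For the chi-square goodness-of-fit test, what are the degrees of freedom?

df = k − 1 = 5 − 1 = 4

degrees of freedom = 4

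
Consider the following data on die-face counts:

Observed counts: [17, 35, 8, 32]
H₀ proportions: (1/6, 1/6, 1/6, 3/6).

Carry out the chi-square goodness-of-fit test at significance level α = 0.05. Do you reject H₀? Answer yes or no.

n = 92; E_i = n·p_i = [15.33, 15.33, 15.33, 46.00]
χ² = (17−15.33)²/15.33 + (35−15.33)²/15.33 + (8−15.33)²/15.33 + (32−46.00)²/46.00 = 33.1739
df = 3
p-value (upper-tail) = 0.00000
At α=0.05: p < α → reject H₀

reject H₀: yes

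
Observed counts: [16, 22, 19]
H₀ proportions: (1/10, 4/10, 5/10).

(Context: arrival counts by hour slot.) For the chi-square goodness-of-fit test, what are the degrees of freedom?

degrees of freedom = 2

df = k − 1 = 3 − 1 = 2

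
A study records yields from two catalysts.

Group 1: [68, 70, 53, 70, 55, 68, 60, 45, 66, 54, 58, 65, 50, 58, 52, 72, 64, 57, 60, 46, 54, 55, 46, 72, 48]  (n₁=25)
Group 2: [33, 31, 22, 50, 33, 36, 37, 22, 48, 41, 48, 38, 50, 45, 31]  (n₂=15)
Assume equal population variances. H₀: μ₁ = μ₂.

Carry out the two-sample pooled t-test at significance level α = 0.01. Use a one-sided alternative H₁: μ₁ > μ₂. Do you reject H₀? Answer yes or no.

reject H₀: yes

x̄₁=58.640, s₁=8.563, n₁=25
x̄₂=37.667, s₂=9.294, n₂=15
s_p² = [24·8.563² + 14·9.294²]/38 = 78.1340
SE = √(s_p²·(1/25+1/15)) = 2.8869
t = (58.640−37.667)/2.8869 = 7.2650
df = 38
p-value (one-sided, H₁ greater) = 0.00000
At α=0.01: p < α → reject H₀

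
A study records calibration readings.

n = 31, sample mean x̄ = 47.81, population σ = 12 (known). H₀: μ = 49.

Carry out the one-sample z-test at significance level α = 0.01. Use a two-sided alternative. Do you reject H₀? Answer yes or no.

reject H₀: no

SE = σ/√n = 12/√31 = 2.1553
z = (x̄−μ₀)/SE = (47.81−49)/2.1553 = -0.5521
p-value (two-sided) = 0.58085
At α=0.01: p ≥ α → fail to reject H₀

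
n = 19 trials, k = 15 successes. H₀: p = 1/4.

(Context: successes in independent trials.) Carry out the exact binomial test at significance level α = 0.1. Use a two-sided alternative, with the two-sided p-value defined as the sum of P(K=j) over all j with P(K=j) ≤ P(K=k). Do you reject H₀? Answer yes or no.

Exact binomial: n=19, k=15, p₀=1/4=0.2500
P(X=j) = C(n,j)·p₀^j·(1−p₀)^(n−j); p = Σ P(X=j) over j with P(X=j) ≤ P(X=15)
p-value (two-sided) = 0.00000
At α=0.1: p < α → reject H₀

reject H₀: yes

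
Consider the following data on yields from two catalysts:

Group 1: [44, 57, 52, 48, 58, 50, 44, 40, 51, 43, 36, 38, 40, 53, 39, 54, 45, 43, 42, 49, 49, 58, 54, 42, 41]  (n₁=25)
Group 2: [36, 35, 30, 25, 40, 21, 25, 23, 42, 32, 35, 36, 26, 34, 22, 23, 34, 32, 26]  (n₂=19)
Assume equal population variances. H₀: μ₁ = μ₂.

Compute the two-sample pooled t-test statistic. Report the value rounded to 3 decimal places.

x̄₁=46.800, s₁=6.576, n₁=25
x̄₂=30.368, s₂=6.361, n₂=19
s_p² = [24·6.576² + 18·6.361²]/42 = 42.0576
SE = √(s_p²·(1/25+1/19)) = 1.9738
t = (46.800−30.368)/1.9738 = 8.3249
df = 42

test statistic = 8.325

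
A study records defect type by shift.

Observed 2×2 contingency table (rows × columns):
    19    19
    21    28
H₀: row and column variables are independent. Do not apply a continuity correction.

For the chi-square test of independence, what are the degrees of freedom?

degrees of freedom = 1

df = (r−1)(c−1) = (2−1)·(2−1) = 1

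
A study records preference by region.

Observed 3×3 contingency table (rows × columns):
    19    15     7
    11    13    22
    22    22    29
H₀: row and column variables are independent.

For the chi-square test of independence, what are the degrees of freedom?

degrees of freedom = 4

df = (r−1)(c−1) = (3−1)·(3−1) = 4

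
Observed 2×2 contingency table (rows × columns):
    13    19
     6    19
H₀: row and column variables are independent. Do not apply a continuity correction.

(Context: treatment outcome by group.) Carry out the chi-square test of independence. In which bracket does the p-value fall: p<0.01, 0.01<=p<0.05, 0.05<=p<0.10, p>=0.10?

p-value bracket: p>=0.10

Row totals [32, 25], col totals [19, 38], n=57
χ² = (13−10.67)²/10.67 + (19−21.33)²/21.33 + (6−8.33)²/8.33 + (19−16.67)²/16.67 = 1.7456
df = 1
p-value (upper-tail) = 0.18643
→ bracket: p>=0.10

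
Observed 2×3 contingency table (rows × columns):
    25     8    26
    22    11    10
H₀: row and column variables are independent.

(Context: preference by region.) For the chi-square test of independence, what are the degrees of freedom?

degrees of freedom = 2

df = (r−1)(c−1) = (2−1)·(3−1) = 2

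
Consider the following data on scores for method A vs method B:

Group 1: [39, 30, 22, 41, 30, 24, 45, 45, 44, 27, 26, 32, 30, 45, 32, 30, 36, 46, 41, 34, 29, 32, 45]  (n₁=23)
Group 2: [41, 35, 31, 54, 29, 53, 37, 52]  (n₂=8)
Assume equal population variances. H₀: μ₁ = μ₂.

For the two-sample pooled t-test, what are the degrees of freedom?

degrees of freedom = 29

df = n₁ + n₂ − 2 = 23 + 8 − 2 = 29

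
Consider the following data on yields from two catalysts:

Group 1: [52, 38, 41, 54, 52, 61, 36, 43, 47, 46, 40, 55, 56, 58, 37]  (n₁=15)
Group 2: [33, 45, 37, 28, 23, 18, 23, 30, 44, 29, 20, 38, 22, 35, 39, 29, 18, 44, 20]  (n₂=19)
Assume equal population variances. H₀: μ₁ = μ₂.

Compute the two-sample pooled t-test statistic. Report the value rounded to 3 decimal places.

test statistic = 5.773

x̄₁=47.733, s₁=8.268, n₁=15
x̄₂=30.263, s₂=9.128, n₂=19
s_p² = [14·8.268² + 18·9.128²]/32 = 76.7693
SE = √(s_p²·(1/15+1/19)) = 3.0263
t = (47.733−30.263)/3.0263 = 5.7728
df = 32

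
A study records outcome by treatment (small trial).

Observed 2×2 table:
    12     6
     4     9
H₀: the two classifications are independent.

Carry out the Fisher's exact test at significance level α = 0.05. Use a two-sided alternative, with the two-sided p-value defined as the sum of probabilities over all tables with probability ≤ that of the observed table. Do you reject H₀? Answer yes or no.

reject H₀: no

Margins: r₁=18, r₂=13, c₁=16, c₂=15, n=31
p_obs = C(18,12)·C(13,4)/C(31,16); sum pmf over tables with pmf ≤ p_obs
p-value (two-sided) = 0.07317
At α=0.05: p ≥ α → fail to reject H₀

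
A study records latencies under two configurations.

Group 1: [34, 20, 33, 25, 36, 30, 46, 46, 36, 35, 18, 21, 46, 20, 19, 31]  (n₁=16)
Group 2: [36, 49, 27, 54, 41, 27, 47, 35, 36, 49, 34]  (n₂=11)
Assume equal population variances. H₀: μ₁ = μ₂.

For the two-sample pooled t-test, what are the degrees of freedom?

degrees of freedom = 25

df = n₁ + n₂ − 2 = 16 + 11 − 2 = 25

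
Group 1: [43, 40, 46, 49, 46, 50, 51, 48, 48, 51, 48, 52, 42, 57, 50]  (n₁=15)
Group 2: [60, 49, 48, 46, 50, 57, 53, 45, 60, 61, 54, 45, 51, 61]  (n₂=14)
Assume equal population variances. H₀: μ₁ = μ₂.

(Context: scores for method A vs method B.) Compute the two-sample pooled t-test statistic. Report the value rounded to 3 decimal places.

x̄₁=48.067, s₁=4.284, n₁=15
x̄₂=52.857, s₂=6.037, n₂=14
s_p² = [14·4.284² + 13·6.037²]/27 = 27.0610
SE = √(s_p²·(1/15+1/14)) = 1.9331
t = (48.067−52.857)/1.9331 = -2.4781
df = 27

test statistic = -2.478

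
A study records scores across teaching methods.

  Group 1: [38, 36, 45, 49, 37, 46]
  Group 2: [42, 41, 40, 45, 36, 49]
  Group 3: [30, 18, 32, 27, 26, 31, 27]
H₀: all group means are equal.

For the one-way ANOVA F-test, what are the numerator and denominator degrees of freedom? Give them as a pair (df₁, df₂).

k = 3 groups, N = 19 total
df = (k−1, N−k) = (3−1, 19−3) = (2, 16)

degrees of freedom = [2, 16]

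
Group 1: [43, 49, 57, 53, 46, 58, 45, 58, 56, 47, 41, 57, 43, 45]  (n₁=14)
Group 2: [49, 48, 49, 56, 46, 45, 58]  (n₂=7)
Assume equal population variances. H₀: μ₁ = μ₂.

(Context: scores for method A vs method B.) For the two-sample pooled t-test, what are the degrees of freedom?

degrees of freedom = 19

df = n₁ + n₂ − 2 = 14 + 7 − 2 = 19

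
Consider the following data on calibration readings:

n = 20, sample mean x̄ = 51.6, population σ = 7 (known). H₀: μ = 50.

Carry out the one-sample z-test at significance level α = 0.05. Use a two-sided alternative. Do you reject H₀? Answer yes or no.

reject H₀: no

SE = σ/√n = 7/√20 = 1.5652
z = (x̄−μ₀)/SE = (51.6−50)/1.5652 = 1.0222
p-value (two-sided) = 0.30669
At α=0.05: p ≥ α → fail to reject H₀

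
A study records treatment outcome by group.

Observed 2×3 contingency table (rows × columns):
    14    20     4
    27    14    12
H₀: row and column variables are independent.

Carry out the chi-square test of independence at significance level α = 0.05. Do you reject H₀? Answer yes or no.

Row totals [38, 53], col totals [41, 34, 16], n=91
χ² = (14−17.12)²/17.12 + (20−14.20)²/14.20 + (4−6.68)²/6.68 + (27−23.88)²/23.88 + (14−19.80)²/19.80 + (12−9.32)²/9.32 = 6.8956
df = 2
p-value (upper-tail) = 0.03182
At α=0.05: p < α → reject H₀

reject H₀: yes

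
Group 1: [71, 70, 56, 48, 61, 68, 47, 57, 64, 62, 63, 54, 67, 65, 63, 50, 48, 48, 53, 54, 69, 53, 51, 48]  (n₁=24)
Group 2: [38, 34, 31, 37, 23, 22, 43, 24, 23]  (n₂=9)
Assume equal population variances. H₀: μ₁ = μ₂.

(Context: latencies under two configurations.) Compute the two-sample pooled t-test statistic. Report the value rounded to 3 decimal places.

test statistic = 8.737

x̄₁=57.917, s₁=8.065, n₁=24
x̄₂=30.556, s₂=7.860, n₂=9
s_p² = [23·8.065² + 8·7.860²]/31 = 64.1953
SE = √(s_p²·(1/24+1/9)) = 3.1317
t = (57.917−30.556)/3.1317 = 8.7368
df = 31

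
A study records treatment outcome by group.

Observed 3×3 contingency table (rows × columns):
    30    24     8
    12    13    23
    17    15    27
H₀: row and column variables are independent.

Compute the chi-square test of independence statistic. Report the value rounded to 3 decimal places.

test statistic = 20.357

Row totals [62, 48, 59], col totals [59, 52, 58], n=169
χ² = (30−21.64)²/21.64 + (24−19.08)²/19.08 + (8−21.28)²/21.28 + (12−16.76)²/16.76 + (13−14.77)²/14.77 + (23−16.47)²/16.47 + (17−20.60)²/20.60 + (15−18.15)²/18.15 + (27−20.25)²/20.25 = 20.3572
df = 4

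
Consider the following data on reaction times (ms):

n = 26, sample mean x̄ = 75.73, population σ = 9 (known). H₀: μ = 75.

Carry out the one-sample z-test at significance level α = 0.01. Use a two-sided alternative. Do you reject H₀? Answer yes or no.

SE = σ/√n = 9/√26 = 1.7650
z = (x̄−μ₀)/SE = (75.73−75)/1.7650 = 0.4136
p-value (two-sided) = 0.67918
At α=0.01: p ≥ α → fail to reject H₀

reject H₀: no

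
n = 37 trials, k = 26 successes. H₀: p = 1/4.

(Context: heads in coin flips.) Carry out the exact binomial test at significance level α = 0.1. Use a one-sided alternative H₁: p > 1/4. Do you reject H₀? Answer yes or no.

Exact binomial: n=37, k=26, p₀=1/4=0.2500
P(X≥26) from Σ C(n,i)·p₀^i·(1−p₀)^(n−i)
p-value (one-sided, H₁ greater) = 0.00000
At α=0.1: p < α → reject H₀

reject H₀: yes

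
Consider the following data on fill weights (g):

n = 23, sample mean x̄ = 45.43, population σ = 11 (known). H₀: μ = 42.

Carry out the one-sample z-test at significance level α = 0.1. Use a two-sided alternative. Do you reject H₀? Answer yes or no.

SE = σ/√n = 11/√23 = 2.2937
z = (x̄−μ₀)/SE = (45.43−42)/2.2937 = 1.4954
p-value (two-sided) = 0.13480
At α=0.1: p ≥ α → fail to reject H₀

reject H₀: no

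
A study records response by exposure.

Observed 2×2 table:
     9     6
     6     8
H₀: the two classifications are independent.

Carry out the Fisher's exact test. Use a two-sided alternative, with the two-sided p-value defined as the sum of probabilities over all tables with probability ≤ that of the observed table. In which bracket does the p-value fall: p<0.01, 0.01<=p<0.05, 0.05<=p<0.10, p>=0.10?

Margins: r₁=15, r₂=14, c₁=15, c₂=14, n=29
p_obs = C(15,9)·C(14,6)/C(29,15); sum pmf over tables with pmf ≤ p_obs
p-value (two-sided) = 0.46609
→ bracket: p>=0.10

p-value bracket: p>=0.10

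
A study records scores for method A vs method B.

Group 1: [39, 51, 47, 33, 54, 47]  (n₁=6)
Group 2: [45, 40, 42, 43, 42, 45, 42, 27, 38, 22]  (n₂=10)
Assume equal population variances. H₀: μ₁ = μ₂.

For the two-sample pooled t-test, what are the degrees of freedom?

df = n₁ + n₂ − 2 = 6 + 10 − 2 = 14

degrees of freedom = 14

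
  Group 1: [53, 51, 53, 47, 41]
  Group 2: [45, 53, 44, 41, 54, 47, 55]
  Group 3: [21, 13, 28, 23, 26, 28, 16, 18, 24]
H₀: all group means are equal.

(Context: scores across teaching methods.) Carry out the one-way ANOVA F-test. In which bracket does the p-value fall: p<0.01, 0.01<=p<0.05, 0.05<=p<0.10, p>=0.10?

Group means [49.00, 48.43, 21.89], grand mean 37.190
SSB = Σnᵢ(x̄ᵢ−x̄)² = 3688.635; SSW = ΣΣ(x−x̄ᵢ)² = 514.603
MSB = 3688.635/2 = 1844.3175; MSW = 514.603/18 = 28.5891
F = MSB/MSW = 64.5113
df = (2, 18)
p-value (upper-tail) = 0.00000
→ bracket: p<0.01

p-value bracket: p<0.01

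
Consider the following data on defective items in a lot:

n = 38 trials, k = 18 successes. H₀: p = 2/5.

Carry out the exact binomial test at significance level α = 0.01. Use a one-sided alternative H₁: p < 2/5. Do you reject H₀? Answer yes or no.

reject H₀: no

Exact binomial: n=38, k=18, p₀=2/5=0.4000
P(X≤18) from Σ C(n,i)·p₀^i·(1−p₀)^(n−i)
p-value (one-sided, H₁ less) = 0.86242
At α=0.01: p ≥ α → fail to reject H₀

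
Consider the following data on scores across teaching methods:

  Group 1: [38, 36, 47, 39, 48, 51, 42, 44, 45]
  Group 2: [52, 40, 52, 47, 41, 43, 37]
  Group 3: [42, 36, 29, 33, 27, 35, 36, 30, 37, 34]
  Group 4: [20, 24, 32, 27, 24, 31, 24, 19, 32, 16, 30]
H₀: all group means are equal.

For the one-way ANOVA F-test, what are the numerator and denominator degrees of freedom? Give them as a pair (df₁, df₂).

k = 4 groups, N = 37 total
df = (k−1, N−k) = (4−1, 37−4) = (3, 33)

degrees of freedom = [3, 33]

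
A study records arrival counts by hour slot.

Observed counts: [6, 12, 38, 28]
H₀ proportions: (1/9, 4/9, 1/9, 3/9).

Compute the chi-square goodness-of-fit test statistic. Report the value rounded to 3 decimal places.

n = 84; E_i = n·p_i = [9.33, 37.33, 9.33, 28.00]
χ² = (6−9.33)²/9.33 + (12−37.33)²/37.33 + (38−9.33)²/9.33 + (28−28.00)²/28.00 = 106.4286
df = 3

test statistic = 106.429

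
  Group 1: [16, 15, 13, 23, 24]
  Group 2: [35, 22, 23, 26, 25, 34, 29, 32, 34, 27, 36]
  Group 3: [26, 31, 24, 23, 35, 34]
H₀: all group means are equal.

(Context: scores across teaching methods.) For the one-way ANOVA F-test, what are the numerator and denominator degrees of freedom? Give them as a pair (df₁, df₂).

degrees of freedom = [2, 19]

k = 3 groups, N = 22 total
df = (k−1, N−k) = (3−1, 22−3) = (2, 19)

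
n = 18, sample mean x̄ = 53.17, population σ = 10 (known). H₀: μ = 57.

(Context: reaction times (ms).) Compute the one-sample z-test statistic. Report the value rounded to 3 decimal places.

test statistic = -1.625

SE = σ/√n = 10/√18 = 2.3570
z = (x̄−μ₀)/SE = (53.17−57)/2.3570 = -1.6249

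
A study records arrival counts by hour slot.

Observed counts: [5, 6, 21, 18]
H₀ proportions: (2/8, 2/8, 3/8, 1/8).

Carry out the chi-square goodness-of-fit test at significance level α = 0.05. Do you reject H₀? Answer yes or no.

reject H₀: yes

n = 50; E_i = n·p_i = [12.50, 12.50, 18.75, 6.25]
χ² = (5−12.50)²/12.50 + (6−12.50)²/12.50 + (21−18.75)²/18.75 + (18−6.25)²/6.25 = 30.2400
df = 3
p-value (upper-tail) = 0.00000
At α=0.05: p < α → reject H₀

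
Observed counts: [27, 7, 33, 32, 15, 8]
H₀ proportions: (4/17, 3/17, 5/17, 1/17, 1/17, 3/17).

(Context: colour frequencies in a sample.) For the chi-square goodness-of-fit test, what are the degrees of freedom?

df = k − 1 = 6 − 1 = 5

degrees of freedom = 5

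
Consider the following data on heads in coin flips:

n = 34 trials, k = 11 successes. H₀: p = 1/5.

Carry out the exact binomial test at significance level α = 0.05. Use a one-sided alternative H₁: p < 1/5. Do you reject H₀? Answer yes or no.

Exact binomial: n=34, k=11, p₀=1/5=0.2000
P(X≤11) from Σ C(n,i)·p₀^i·(1−p₀)^(n−i)
p-value (one-sided, H₁ less) = 0.97256
At α=0.05: p ≥ α → fail to reject H₀

reject H₀: no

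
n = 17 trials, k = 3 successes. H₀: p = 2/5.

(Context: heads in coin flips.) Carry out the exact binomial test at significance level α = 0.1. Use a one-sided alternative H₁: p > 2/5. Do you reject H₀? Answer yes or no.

reject H₀: no

Exact binomial: n=17, k=3, p₀=2/5=0.4000
P(X≥3) from Σ C(n,i)·p₀^i·(1−p₀)^(n−i)
p-value (one-sided, H₁ greater) = 0.98768
At α=0.1: p ≥ α → fail to reject H₀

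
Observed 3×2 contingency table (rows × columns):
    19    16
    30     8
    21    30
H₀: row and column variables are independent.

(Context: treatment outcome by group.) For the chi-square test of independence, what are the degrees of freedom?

df = (r−1)(c−1) = (3−1)·(2−1) = 2

degrees of freedom = 2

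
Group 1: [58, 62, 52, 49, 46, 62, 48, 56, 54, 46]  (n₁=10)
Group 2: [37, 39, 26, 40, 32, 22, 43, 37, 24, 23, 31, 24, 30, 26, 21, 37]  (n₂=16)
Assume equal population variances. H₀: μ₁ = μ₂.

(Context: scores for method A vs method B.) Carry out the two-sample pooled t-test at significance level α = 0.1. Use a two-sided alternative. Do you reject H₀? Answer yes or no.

reject H₀: yes

x̄₁=53.300, s₁=6.111, n₁=10
x̄₂=30.750, s₂=7.262, n₂=16
s_p² = [9·6.111² + 15·7.262²]/24 = 46.9625
SE = √(s_p²·(1/10+1/16)) = 2.7625
t = (53.300−30.750)/2.7625 = 8.1629
df = 24
p-value (two-sided) = 0.00000
At α=0.1: p < α → reject H₀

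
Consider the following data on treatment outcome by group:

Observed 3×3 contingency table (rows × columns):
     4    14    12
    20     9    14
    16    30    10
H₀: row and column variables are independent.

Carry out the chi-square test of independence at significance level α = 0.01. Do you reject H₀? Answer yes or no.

Row totals [30, 43, 56], col totals [40, 53, 36], n=129
χ² = (4−9.30)²/9.30 + (14−12.33)²/12.33 + (12−8.37)²/8.37 + (20−13.33)²/13.33 + (9−17.67)²/17.67 + (14−12.00)²/12.00 + (16−17.36)²/17.36 + (30−23.01)²/23.01 + (10−15.63)²/15.63 = 16.9990
df = 4
p-value (upper-tail) = 0.00193
At α=0.01: p < α → reject H₀

reject H₀: yes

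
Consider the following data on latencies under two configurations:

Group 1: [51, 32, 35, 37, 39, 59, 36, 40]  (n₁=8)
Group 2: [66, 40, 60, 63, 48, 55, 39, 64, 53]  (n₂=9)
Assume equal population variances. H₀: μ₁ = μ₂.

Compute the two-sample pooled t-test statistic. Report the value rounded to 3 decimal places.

x̄₁=41.125, s₁=9.156, n₁=8
x̄₂=54.222, s₂=10.121, n₂=9
s_p² = [7·9.156² + 8·10.121²]/15 = 93.7620
SE = √(s_p²·(1/8+1/9)) = 4.7051
t = (41.125−54.222)/4.7051 = -2.7836
df = 15

test statistic = -2.784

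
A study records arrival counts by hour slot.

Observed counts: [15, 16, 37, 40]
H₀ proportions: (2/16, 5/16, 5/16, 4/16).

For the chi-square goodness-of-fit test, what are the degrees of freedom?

degrees of freedom = 3

df = k − 1 = 4 − 1 = 3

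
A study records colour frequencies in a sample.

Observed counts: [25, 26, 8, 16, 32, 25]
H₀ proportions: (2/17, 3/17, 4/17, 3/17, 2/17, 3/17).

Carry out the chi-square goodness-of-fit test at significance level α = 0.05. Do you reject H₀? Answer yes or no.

reject H₀: yes

n = 132; E_i = n·p_i = [15.53, 23.29, 31.06, 23.29, 15.53, 23.29]
χ² = (25−15.53)²/15.53 + (26−23.29)²/23.29 + (8−31.06)²/31.06 + (16−23.29)²/23.29 + (32−15.53)²/15.53 + (25−23.29)²/23.29 = 43.0871
df = 5
p-value (upper-tail) = 0.00000
At α=0.05: p < α → reject H₀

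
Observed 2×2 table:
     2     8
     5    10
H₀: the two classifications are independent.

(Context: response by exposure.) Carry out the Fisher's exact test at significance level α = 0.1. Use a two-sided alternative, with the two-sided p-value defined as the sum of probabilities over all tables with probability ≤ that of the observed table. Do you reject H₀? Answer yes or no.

Margins: r₁=10, r₂=15, c₁=7, c₂=18, n=25
p_obs = C(10,2)·C(15,5)/C(25,7); sum pmf over tables with pmf ≤ p_obs
p-value (two-sided) = 0.65925
At α=0.1: p ≥ α → fail to reject H₀

reject H₀: no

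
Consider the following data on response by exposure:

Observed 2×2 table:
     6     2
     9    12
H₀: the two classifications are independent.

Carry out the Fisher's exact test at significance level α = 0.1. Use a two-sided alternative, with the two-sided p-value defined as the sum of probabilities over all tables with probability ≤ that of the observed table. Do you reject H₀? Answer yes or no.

Margins: r₁=8, r₂=21, c₁=15, c₂=14, n=29
p_obs = C(8,6)·C(21,9)/C(29,15); sum pmf over tables with pmf ≤ p_obs
p-value (two-sided) = 0.21476
At α=0.1: p ≥ α → fail to reject H₀

reject H₀: no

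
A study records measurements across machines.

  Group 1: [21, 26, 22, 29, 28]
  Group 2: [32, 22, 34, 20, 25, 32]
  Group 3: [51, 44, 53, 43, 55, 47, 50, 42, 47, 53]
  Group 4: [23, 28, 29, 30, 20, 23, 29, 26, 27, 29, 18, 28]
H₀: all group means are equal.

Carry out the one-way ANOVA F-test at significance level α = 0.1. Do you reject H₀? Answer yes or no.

reject H₀: yes

Group means [25.20, 27.50, 48.50, 25.83], grand mean 32.909
SSB = Σnᵢ(x̄ᵢ−x̄)² = 3504.261; SSW = ΣΣ(x−x̄ᵢ)² = 584.467
MSB = 3504.261/3 = 1168.0869; MSW = 584.467/29 = 20.1540
F = MSB/MSW = 57.9580
df = (3, 29)
p-value (upper-tail) = 0.00000
At α=0.1: p < α → reject H₀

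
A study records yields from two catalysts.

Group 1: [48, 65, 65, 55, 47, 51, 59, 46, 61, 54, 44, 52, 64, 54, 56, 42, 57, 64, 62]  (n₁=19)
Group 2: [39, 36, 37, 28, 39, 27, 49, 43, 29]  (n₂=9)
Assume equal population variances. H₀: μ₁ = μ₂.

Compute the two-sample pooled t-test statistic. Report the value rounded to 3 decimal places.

test statistic = 6.284

x̄₁=55.053, s₁=7.375, n₁=19
x̄₂=36.333, s₂=7.331, n₂=9
s_p² = [18·7.375² + 8·7.331²]/26 = 54.1903
SE = √(s_p²·(1/19+1/9)) = 2.9788
t = (55.053−36.333)/2.9788 = 6.2842
df = 26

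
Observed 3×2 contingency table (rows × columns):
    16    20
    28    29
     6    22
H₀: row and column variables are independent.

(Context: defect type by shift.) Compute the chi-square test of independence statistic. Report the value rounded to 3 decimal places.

test statistic = 6.145

Row totals [36, 57, 28], col totals [50, 71], n=121
χ² = (16−14.88)²/14.88 + (20−21.12)²/21.12 + (28−23.55)²/23.55 + (29−33.45)²/33.45 + (6−11.57)²/11.57 + (22−16.43)²/16.43 = 6.1453
df = 2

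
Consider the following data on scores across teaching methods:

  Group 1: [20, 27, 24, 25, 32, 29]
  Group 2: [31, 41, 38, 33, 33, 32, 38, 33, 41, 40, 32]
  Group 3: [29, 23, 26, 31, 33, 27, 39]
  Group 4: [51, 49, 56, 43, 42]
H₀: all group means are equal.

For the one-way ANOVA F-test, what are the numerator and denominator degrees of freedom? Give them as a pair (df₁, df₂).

degrees of freedom = [3, 25]

k = 4 groups, N = 29 total
df = (k−1, N−k) = (4−1, 29−4) = (3, 25)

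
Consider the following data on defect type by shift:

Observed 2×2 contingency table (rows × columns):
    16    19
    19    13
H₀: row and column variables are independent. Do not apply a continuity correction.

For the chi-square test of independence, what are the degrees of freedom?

degrees of freedom = 1

df = (r−1)(c−1) = (2−1)·(2−1) = 1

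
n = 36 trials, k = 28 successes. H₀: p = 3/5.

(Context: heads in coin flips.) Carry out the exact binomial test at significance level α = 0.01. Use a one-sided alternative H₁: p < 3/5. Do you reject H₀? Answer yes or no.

reject H₀: no

Exact binomial: n=36, k=28, p₀=3/5=0.6000
P(X≤28) from Σ C(n,i)·p₀^i·(1−p₀)^(n−i)
p-value (one-sided, H₁ less) = 0.99254
At α=0.01: p ≥ α → fail to reject H₀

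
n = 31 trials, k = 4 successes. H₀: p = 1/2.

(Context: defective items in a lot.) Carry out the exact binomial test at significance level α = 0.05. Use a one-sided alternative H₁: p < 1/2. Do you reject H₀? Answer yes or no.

Exact binomial: n=31, k=4, p₀=1/2=0.5000
P(X≤4) from Σ C(n,i)·p₀^i·(1−p₀)^(n−i)
p-value (one-sided, H₁ less) = 0.00002
At α=0.05: p < α → reject H₀

reject H₀: yes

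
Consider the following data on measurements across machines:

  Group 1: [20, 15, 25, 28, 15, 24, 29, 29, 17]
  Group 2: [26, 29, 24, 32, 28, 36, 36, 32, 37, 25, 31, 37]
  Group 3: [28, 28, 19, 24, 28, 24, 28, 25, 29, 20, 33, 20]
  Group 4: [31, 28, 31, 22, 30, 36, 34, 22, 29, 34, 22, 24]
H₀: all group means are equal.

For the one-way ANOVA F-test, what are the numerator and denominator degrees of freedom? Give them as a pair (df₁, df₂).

k = 4 groups, N = 45 total
df = (k−1, N−k) = (4−1, 45−4) = (3, 41)

degrees of freedom = [3, 41]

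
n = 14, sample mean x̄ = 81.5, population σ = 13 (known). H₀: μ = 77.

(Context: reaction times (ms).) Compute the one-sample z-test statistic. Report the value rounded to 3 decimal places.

SE = σ/√n = 13/√14 = 3.4744
z = (x̄−μ₀)/SE = (81.5−77)/3.4744 = 1.2952

test statistic = 1.295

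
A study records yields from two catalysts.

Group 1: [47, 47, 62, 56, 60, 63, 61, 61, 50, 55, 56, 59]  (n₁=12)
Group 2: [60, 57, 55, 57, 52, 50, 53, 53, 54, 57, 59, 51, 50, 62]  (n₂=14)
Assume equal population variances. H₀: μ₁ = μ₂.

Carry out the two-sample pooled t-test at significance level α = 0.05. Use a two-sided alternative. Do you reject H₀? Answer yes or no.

reject H₀: no

x̄₁=56.417, s₁=5.696, n₁=12
x̄₂=55.000, s₂=3.783, n₂=14
s_p² = [11·5.696² + 13·3.783²]/24 = 22.6215
SE = √(s_p²·(1/12+1/14)) = 1.8711
t = (56.417−55.000)/1.8711 = 0.7571
df = 24
p-value (two-sided) = 0.45634
At α=0.05: p ≥ α → fail to reject H₀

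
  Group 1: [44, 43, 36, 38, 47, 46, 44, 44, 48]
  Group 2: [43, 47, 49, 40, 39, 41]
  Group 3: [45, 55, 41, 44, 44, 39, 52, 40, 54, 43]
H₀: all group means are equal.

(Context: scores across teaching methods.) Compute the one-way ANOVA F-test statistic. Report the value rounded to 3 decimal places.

test statistic = 0.761

Group means [43.33, 43.17, 45.70], grand mean 44.240
SSB = Σnᵢ(x̄ᵢ−x̄)² = 35.627; SSW = ΣΣ(x−x̄ᵢ)² = 514.933
MSB = 35.627/2 = 17.8133; MSW = 514.933/22 = 23.4061
F = MSB/MSW = 0.7611
df = (2, 22)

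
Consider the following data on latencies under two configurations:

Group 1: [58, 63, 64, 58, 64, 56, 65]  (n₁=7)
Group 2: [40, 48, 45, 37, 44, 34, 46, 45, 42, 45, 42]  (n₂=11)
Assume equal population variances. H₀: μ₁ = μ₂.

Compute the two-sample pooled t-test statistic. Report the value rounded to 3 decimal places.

test statistic = 9.662

x̄₁=61.143, s₁=3.671, n₁=7
x̄₂=42.545, s₂=4.156, n₂=11
s_p² = [6·3.671² + 10·4.156²]/16 = 15.8490
SE = √(s_p²·(1/7+1/11)) = 1.9248
t = (61.143−42.545)/1.9248 = 9.6618
df = 16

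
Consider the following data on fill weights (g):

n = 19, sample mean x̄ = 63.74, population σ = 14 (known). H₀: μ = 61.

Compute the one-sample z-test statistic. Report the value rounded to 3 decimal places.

test statistic = 0.853

SE = σ/√n = 14/√19 = 3.2118
z = (x̄−μ₀)/SE = (63.74−61)/3.2118 = 0.8531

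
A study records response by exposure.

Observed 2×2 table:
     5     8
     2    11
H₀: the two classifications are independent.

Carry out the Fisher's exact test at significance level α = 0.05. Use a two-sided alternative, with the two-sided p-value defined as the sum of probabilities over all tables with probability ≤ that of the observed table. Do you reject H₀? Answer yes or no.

reject H₀: no

Margins: r₁=13, r₂=13, c₁=7, c₂=19, n=26
p_obs = C(13,5)·C(13,2)/C(26,7); sum pmf over tables with pmf ≤ p_obs
p-value (two-sided) = 0.37826
At α=0.05: p ≥ α → fail to reject H₀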